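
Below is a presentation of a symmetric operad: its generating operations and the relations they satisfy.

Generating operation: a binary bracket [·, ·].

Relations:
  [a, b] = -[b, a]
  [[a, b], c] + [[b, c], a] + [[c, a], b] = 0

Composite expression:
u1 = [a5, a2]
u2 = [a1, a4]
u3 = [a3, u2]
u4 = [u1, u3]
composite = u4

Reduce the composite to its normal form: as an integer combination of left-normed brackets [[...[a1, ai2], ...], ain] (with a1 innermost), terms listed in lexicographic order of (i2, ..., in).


In the tensor algebra, words opening a1 carry the a1-anchored form.
Composite bracket: [[a5, a2], [a3, [a1, a4]]]
The bracket unfolds into 16 signed words via [a, b] = ab - ba (2^4 = 16).
The a1-initial words carry the normal form:
  sign of a1a4a3a2a5 is -1, so it contributes -[[[[a1, a4], a3], a2], a5]
  sign of a1a4a3a5a2 is +1, so it contributes +[[[[a1, a4], a3], a5], a2]

-[[[[a1, a4], a3], a2], a5] + [[[[a1, a4], a3], a5], a2]


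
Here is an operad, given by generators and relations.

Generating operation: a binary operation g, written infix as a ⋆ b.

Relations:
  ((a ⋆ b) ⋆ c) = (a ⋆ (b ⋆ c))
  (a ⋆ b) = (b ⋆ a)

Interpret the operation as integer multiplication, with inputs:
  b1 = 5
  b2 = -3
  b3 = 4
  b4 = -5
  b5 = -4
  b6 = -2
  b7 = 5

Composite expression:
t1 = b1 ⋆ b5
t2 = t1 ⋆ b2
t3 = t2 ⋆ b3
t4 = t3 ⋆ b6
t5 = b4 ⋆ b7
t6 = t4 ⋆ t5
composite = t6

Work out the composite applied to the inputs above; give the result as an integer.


12000


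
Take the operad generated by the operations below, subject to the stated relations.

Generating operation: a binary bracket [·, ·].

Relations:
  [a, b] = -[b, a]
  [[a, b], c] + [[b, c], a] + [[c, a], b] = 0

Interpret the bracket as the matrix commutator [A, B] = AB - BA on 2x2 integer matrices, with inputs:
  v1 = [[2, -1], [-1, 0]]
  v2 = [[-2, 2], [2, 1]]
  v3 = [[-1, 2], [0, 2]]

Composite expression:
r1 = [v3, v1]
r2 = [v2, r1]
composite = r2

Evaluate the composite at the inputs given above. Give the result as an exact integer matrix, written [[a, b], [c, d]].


[[-4, 11], [-17, 4]]


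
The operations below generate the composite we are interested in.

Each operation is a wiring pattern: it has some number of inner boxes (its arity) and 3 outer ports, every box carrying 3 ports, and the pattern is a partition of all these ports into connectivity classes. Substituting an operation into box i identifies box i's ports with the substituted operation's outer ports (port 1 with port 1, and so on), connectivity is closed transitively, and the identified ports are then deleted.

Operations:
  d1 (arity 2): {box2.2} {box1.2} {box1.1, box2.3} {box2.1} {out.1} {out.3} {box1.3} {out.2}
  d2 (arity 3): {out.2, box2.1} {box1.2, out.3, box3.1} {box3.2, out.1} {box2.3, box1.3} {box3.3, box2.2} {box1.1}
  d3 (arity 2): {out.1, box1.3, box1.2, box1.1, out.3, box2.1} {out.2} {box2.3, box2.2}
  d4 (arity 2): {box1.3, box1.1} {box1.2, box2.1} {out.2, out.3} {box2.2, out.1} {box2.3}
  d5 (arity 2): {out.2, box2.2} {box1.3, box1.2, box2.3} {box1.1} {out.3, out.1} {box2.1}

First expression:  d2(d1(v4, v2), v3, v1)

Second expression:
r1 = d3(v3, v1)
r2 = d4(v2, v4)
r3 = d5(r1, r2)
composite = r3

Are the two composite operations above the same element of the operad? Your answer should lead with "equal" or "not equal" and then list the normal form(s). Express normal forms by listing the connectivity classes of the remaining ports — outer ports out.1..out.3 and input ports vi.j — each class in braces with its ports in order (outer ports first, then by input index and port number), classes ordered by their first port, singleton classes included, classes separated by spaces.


not equal: they reduce to {out.1, v1.2} {out.2, v3.1} {out.3, v1.1} {v1.3, v3.2} {v2.1} {v2.2} {v2.3, v4.1} {v3.3} {v4.2} {v4.3} and {out.1, out.3} {out.2, v1.1, v3.1, v3.2, v3.3} {v1.2, v1.3} {v2.1, v2.3} {v2.2, v4.1} {v4.2} {v4.3}

Reducing the first expression gives {out.1, v1.2} {out.2, v3.1} {out.3, v1.1} {v1.3, v3.2} {v2.1} {v2.2} {v2.3, v4.1} {v3.3} {v4.2} {v4.3}
Reducing the second expression gives {out.1, out.3} {out.2, v1.1, v3.1, v3.2, v3.3} {v1.2, v1.3} {v2.1, v2.3} {v2.2, v4.1} {v4.2} {v4.3}
The normal forms differ: not equal.


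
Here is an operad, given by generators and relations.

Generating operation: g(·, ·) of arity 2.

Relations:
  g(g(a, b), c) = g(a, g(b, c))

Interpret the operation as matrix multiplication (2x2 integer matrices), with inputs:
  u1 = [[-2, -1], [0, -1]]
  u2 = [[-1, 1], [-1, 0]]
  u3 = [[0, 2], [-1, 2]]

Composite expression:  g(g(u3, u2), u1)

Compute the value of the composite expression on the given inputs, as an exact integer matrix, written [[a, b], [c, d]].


g(u3, u2) = [[-2, 0], [-1, -1]]
g(g(u3, u2), u1) = [[4, 2], [2, 2]]

[[4, 2], [2, 2]]


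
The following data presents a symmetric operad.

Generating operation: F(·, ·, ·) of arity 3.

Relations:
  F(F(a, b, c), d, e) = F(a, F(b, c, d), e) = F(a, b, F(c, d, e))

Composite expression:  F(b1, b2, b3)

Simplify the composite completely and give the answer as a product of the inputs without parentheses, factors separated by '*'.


b1 * b2 * b3

Under associativity of F, the answer is the b's in reading order.
F(b1, b2, b3) flattens to b1 * b2 * b3


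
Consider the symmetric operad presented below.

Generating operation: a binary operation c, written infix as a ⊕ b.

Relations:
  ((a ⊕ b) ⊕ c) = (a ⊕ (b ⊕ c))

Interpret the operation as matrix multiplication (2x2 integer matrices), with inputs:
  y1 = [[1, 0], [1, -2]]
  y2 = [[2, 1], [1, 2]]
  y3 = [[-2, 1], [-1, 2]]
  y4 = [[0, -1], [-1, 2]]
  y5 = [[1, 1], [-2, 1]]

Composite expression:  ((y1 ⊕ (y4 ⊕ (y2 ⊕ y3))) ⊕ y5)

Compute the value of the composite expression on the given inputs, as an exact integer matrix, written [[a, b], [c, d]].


(y2 ⊕ y3) = [[-5, 4], [-4, 5]]
(y4 ⊕ (y2 ⊕ y3)) = [[4, -5], [-3, 6]]
(y1 ⊕ (y4 ⊕ (y2 ⊕ y3))) = [[4, -5], [10, -17]]
((y1 ⊕ (y4 ⊕ (y2 ⊕ y3))) ⊕ y5) = [[14, -1], [44, -7]]

[[14, -1], [44, -7]]


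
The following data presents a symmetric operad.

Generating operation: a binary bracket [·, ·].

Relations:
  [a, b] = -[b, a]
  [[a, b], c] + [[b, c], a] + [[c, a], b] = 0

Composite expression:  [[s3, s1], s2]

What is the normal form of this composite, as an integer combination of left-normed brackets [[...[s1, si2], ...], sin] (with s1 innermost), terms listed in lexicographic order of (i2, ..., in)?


-[[s1, s3], s2]

Skip Jacobi rewriting: expand, keep s1-initial words, read off terms.
Composite bracket: [[s3, s1], s2]
Applying ab - ba throughout gives 4 signed words (2^2 = 4).
The s1-initial words carry the normal form:
  word s1s3s2 has sign -1, contributing -[[s1, s3], s2]


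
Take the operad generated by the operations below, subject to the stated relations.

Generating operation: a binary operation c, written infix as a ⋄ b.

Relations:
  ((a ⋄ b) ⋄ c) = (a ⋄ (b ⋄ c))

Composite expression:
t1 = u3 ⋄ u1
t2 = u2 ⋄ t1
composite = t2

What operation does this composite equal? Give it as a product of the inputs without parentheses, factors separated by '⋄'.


The c-tree's shape is irrelevant; the u-reading-order decides.
(u3 ⋄ u1) linearizes to u3 ⋄ u1
(u2 ⋄ (u3 ⋄ u1)) linearizes to u2 ⋄ u3 ⋄ u1

u2 ⋄ u3 ⋄ u1


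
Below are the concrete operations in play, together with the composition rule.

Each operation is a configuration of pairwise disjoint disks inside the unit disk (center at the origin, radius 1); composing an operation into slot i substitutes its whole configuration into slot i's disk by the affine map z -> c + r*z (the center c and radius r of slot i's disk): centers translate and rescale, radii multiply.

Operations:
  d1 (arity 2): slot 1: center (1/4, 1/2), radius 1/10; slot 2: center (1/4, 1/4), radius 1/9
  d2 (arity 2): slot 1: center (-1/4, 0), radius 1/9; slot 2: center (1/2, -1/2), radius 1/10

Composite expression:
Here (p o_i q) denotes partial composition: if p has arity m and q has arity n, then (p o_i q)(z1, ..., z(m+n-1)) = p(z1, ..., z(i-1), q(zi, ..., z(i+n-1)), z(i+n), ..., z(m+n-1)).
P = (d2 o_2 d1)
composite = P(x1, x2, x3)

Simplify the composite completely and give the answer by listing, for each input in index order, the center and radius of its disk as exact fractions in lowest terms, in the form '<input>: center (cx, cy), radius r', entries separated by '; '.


x1: center (-1/4, 0), radius 1/9; x2: center (21/40, -9/20), radius 1/100; x3: center (21/40, -19/40), radius 1/90

Only the slot chain above each x matters under d2; compose those maps.
tracing x1 down its 1-map path: center (-1/4, 0), radius 1/9
tracing x2 down its 2-map path: center (21/40, -9/20), radius 1/100
tracing x3 down its 2-map path: center (21/40, -19/40), radius 1/90


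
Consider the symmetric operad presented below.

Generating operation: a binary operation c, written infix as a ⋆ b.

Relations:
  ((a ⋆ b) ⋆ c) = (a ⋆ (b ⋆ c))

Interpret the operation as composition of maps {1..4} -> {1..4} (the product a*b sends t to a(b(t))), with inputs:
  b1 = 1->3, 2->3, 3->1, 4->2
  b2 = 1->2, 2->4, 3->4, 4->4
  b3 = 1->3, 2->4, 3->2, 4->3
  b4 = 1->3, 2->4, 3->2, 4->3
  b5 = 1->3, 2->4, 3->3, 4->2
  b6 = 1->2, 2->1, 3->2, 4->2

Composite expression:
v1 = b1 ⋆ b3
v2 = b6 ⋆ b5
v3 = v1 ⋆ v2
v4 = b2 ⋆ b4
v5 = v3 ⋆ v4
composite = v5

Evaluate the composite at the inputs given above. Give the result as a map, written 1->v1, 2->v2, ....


(b1 ⋆ b3) = 1->1, 2->2, 3->3, 4->1
(b6 ⋆ b5) = 1->2, 2->2, 3->2, 4->1
((b1 ⋆ b3) ⋆ (b6 ⋆ b5)) = 1->2, 2->2, 3->2, 4->1
(b2 ⋆ b4) = 1->4, 2->4, 3->4, 4->4
(((b1 ⋆ b3) ⋆ (b6 ⋆ b5)) ⋆ (b2 ⋆ b4)) = 1->1, 2->1, 3->1, 4->1

1->1, 2->1, 3->1, 4->1


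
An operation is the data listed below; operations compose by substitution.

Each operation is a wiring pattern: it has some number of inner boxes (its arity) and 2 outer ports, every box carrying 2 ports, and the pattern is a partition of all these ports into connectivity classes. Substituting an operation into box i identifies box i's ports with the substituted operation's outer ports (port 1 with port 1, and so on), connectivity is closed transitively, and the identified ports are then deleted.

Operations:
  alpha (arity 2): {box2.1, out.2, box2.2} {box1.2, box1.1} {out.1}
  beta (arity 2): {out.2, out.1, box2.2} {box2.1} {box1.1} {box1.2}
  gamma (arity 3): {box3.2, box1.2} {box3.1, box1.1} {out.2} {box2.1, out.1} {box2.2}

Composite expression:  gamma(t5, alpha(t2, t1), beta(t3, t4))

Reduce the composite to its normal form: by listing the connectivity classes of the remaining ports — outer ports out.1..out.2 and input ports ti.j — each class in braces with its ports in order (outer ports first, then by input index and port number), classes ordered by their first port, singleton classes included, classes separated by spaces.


{out.1} {out.2} {t1.1, t1.2} {t2.1, t2.2} {t3.1} {t3.2} {t4.1} {t4.2, t5.1, t5.2}

Treat the ports identified at gamma as solder joints: merge, then drop.
stage alpha: inputs (t2, t1), connectivity {out.1} {out.2, t1.1, t1.2} {t2.1, t2.2}, out.j its boundary
stage beta: inputs (t3, t4), connectivity {out.1, out.2, t4.2} {t3.1} {t3.2} {t4.1}, out.j its boundary
stage gamma: inputs (t5, t2, t1, t3, t4), connectivity {out.1} {out.2} {t1.1, t1.2} {t2.1, t2.2} {t3.1} {t3.2} {t4.1} {t4.2, t5.1, t5.2}, out.j its boundary


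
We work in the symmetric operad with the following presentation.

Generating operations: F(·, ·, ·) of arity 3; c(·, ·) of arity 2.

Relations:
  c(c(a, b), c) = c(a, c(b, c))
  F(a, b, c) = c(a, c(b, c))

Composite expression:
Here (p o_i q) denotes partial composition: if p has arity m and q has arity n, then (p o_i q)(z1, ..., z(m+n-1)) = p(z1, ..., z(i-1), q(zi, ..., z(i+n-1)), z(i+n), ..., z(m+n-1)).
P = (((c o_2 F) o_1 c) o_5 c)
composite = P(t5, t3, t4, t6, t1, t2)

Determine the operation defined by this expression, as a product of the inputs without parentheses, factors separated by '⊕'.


Key point: c is associative — brackets drop, the t-order remains.
c(t5, t3) spells out as t5 ⊕ t3
c(t1, t2) spells out as t1 ⊕ t2
F(t4, t6, c(t1, t2)) spells out as t4 ⊕ t6 ⊕ t1 ⊕ t2
c(c(t5, t3), F(t4, t6, c(t1, t2))) spells out as t5 ⊕ t3 ⊕ t4 ⊕ t6 ⊕ t1 ⊕ t2

t5 ⊕ t3 ⊕ t4 ⊕ t6 ⊕ t1 ⊕ t2


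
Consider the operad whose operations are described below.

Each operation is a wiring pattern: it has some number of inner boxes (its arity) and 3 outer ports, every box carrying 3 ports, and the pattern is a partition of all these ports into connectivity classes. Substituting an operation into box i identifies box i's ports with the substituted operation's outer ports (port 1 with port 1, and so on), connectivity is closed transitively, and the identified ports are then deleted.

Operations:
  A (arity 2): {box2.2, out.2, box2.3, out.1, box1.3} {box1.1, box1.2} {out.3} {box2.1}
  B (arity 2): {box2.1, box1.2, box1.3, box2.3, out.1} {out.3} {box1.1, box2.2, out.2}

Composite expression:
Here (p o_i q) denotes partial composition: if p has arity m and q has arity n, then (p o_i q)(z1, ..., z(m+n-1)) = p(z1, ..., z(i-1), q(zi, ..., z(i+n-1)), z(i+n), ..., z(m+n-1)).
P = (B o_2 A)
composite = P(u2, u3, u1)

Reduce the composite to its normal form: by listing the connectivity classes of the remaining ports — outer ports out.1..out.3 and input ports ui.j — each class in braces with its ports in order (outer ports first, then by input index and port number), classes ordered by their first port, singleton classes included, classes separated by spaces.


{out.1, out.2, u1.2, u1.3, u2.1, u2.2, u2.3, u3.3} {out.3} {u1.1} {u3.1, u3.2}

Substituting into B glues patterns; closure does the rest.
the subtree at A composes to {out.1, out.2, u1.2, u1.3, u3.3} {out.3} {u1.1} {u3.1, u3.2} on (u3, u1); out.j = own outer ports
the subtree at B composes to {out.1, out.2, u1.2, u1.3, u2.1, u2.2, u2.3, u3.3} {out.3} {u1.1} {u3.1, u3.2} on (u2, u3, u1); out.j = own outer ports


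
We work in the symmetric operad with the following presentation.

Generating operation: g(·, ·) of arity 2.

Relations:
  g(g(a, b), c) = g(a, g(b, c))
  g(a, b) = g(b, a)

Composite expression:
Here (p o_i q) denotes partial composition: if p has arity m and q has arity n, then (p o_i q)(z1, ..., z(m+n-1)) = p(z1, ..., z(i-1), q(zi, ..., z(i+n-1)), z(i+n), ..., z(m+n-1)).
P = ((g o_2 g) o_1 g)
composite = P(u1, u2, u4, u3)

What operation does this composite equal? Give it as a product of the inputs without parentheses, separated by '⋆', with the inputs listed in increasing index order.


u1 ⋆ u2 ⋆ u3 ⋆ u4

Both nesting and order wash out for g; what remains is which u's occur.
g(u1, u2) unparenthesizes to u1 ⋆ u2
g(u4, u3) unparenthesizes to u4 ⋆ u3
g(g(u1, u2), g(u4, u3)) unparenthesizes to u1 ⋆ u2 ⋆ u4 ⋆ u3
sorting the factors by input index: u1 ⋆ u2 ⋆ u3 ⋆ u4


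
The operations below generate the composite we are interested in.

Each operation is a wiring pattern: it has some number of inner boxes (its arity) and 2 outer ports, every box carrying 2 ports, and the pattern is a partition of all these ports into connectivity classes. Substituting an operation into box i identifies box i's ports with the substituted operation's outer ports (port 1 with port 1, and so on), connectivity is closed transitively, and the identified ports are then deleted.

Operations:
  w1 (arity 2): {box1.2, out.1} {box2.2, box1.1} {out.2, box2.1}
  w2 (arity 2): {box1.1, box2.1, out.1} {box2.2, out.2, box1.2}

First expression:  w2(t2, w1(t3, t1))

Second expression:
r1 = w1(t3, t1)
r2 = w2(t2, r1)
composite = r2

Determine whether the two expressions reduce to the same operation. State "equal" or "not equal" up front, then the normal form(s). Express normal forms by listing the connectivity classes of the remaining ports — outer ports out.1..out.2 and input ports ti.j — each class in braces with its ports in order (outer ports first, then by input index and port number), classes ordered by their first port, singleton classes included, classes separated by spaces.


equal; both compose to {out.1, t2.1, t3.2} {out.2, t1.1, t2.2} {t1.2, t3.1}


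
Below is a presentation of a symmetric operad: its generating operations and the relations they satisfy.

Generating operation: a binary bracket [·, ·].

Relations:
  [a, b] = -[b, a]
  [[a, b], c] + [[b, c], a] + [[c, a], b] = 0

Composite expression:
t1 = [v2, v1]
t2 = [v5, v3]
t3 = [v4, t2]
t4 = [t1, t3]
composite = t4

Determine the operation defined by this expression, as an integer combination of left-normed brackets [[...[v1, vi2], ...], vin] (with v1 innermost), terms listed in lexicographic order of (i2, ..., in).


-[[[[v1, v2], v3], v5], v4] + [[[[v1, v2], v4], v3], v5] - [[[[v1, v2], v4], v5], v3] + [[[[v1, v2], v5], v3], v4]


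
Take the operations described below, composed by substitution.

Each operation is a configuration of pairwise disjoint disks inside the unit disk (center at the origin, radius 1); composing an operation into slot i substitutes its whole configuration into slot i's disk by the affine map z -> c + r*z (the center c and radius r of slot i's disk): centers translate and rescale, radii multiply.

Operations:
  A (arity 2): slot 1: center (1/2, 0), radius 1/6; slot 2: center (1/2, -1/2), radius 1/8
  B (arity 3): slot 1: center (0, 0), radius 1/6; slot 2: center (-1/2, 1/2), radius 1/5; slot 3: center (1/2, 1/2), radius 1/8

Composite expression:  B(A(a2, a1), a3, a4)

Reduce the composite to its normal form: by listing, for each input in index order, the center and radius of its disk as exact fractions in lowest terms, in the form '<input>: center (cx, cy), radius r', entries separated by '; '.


a1: center (1/12, -1/12), radius 1/48; a2: center (1/12, 0), radius 1/36; a3: center (-1/2, 1/2), radius 1/5; a4: center (1/2, 1/2), radius 1/8

Affine substitution under B: radii multiply and a-centers shift.
for a2, the 2-step affine chain lands on center (1/12, 0), radius 1/36
for a1, the 2-step affine chain lands on center (1/12, -1/12), radius 1/48
for a3, the 1-step affine chain lands on center (-1/2, 1/2), radius 1/5
for a4, the 1-step affine chain lands on center (1/2, 1/2), radius 1/8


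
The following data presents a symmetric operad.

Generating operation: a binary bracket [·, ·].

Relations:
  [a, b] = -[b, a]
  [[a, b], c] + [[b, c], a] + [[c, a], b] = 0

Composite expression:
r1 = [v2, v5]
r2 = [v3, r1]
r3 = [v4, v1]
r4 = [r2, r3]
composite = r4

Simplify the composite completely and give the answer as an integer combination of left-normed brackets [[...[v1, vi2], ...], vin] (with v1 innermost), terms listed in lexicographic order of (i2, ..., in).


-[[[[v1, v4], v2], v5], v3] + [[[[v1, v4], v3], v2], v5] - [[[[v1, v4], v3], v5], v2] + [[[[v1, v4], v5], v2], v3]

A multilinear Lie element is pinned by v1-initial words (v1 innermost).
Composite bracket: [[v3, [v2, v5]], [v4, v1]]
Applying ab - ba throughout gives 16 signed words (2^4 = 16).
Collect the words opening with v1:
  sign of v1v4v2v5v3 is -1, so it contributes -[[[[v1, v4], v2], v5], v3]
  sign of v1v4v3v2v5 is +1, so it contributes +[[[[v1, v4], v3], v2], v5]
  sign of v1v4v3v5v2 is -1, so it contributes -[[[[v1, v4], v3], v5], v2]
  sign of v1v4v5v2v3 is +1, so it contributes +[[[[v1, v4], v5], v2], v3]


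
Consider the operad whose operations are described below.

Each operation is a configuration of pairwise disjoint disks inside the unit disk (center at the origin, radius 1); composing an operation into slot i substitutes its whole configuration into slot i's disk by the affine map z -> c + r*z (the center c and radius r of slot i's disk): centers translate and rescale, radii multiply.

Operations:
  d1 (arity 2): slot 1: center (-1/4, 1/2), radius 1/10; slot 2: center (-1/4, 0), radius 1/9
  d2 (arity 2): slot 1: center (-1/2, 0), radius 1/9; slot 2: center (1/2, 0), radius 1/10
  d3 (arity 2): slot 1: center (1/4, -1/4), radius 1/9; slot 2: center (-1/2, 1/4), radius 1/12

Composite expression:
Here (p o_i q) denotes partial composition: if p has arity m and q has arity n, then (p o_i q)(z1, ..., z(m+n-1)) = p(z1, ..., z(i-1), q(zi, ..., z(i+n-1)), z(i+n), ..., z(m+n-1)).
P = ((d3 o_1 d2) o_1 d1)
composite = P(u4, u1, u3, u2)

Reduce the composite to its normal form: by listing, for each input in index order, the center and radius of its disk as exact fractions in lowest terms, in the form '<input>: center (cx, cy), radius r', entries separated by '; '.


Below d3, radii multiply path by path; the u-disk centers shift.
tracing u4 down its 3-map path: center (31/162, -79/324), radius 1/810
tracing u1 down its 3-map path: center (31/162, -1/4), radius 1/729
tracing u3 down its 2-map path: center (11/36, -1/4), radius 1/90
tracing u2 down its 1-map path: center (-1/2, 1/4), radius 1/12

u1: center (31/162, -1/4), radius 1/729; u2: center (-1/2, 1/4), radius 1/12; u3: center (11/36, -1/4), radius 1/90; u4: center (31/162, -79/324), radius 1/810


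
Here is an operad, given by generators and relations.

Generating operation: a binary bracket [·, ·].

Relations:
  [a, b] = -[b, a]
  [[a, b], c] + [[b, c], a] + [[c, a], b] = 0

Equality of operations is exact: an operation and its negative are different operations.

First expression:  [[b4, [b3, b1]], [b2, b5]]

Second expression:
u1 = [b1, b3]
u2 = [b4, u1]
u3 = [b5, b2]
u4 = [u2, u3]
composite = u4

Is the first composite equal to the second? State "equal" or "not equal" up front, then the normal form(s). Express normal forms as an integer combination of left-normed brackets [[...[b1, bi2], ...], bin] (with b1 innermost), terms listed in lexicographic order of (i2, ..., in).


equal: each reduces to [[[[b1, b3], b4], b2], b5] - [[[[b1, b3], b4], b5], b2]

Normal form of the first expression: [[[[b1, b3], b4], b2], b5] - [[[[b1, b3], b4], b5], b2]
Normal form of the second expression: [[[[b1, b3], b4], b2], b5] - [[[[b1, b3], b4], b5], b2]
The forms coincide; equal.


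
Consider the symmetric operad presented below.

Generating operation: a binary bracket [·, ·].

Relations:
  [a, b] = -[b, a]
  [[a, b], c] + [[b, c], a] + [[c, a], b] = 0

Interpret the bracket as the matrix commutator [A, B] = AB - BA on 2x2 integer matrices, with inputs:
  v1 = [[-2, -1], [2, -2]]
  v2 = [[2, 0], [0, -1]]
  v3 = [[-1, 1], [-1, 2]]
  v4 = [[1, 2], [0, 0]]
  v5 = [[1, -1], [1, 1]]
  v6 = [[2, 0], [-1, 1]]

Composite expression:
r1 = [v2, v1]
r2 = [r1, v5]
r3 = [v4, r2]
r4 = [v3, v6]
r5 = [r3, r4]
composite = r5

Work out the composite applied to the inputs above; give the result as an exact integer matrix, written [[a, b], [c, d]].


[[-144, 72], [0, 144]]

[v2, v1] = [[0, -3], [-6, 0]]
[[v2, v1], v5] = [[-9, 0], [0, 9]]
[v4, [[v2, v1], v5]] = [[0, 36], [0, 0]]
[v3, v6] = [[-1, -1], [-4, 1]]
[[v4, [[v2, v1], v5]], [v3, v6]] = [[-144, 72], [0, 144]]


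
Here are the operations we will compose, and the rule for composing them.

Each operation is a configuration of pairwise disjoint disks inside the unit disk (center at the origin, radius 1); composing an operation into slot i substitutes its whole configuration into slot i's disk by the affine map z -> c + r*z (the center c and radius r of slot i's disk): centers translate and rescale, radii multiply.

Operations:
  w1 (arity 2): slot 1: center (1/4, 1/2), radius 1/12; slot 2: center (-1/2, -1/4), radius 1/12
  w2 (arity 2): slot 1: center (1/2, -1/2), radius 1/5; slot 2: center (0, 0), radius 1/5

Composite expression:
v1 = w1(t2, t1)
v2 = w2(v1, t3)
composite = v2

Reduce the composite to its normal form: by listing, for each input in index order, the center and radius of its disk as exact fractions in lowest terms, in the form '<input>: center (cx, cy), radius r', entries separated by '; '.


t1: center (2/5, -11/20), radius 1/60; t2: center (11/20, -2/5), radius 1/60; t3: center (0, 0), radius 1/5

Nesting under w2 composes maps z -> c + r*z down each t-path.
t2: after 2 affine steps, its disk has center (11/20, -2/5), radius 1/60
t1: after 2 affine steps, its disk has center (2/5, -11/20), radius 1/60
t3: after 1 affine step, its disk has center (0, 0), radius 1/5


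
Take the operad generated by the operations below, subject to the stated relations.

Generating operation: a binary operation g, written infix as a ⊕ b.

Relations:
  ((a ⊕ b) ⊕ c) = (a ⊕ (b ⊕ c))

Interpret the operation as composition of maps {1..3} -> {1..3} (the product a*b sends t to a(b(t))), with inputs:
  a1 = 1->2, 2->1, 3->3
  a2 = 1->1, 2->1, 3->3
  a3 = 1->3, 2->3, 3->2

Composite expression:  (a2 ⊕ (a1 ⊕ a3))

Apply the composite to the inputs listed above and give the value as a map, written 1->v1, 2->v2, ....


1->3, 2->3, 3->1


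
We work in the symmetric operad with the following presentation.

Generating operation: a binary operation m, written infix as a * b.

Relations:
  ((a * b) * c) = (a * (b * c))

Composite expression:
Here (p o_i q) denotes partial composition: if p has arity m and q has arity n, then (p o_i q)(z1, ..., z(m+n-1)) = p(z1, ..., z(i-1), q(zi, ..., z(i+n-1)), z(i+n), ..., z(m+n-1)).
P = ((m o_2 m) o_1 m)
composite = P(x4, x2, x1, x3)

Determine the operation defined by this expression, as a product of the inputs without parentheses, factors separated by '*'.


x4 * x2 * x1 * x3


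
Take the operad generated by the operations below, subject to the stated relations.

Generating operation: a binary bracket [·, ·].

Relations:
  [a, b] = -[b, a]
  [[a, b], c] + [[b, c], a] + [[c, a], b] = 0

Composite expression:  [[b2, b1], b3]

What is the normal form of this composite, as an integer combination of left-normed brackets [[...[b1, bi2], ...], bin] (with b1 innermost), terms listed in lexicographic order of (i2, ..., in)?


Skip Jacobi rewriting: expand, keep b1-initial words, read off terms.
Composite bracket: [[b2, b1], b3]
Applying ab - ba throughout gives 4 signed words (2^2 = 4).
Words beginning with b1 determine it all:
  from b1b2b3, sign -1: term -[[b1, b2], b3]

-[[b1, b2], b3]


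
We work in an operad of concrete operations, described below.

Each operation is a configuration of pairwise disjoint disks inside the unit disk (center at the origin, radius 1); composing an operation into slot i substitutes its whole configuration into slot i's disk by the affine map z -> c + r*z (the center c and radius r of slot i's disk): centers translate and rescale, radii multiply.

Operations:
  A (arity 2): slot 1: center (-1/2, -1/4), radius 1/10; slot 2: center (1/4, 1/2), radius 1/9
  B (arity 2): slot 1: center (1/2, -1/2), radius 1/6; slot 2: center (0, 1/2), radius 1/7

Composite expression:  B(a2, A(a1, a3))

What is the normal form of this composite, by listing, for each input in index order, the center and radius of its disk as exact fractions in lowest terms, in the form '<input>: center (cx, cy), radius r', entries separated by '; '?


Affine substitution under B: radii multiply and a-centers shift.
tracing a2 down its 1-map path: center (1/2, -1/2), radius 1/6
tracing a1 down its 2-map path: center (-1/14, 13/28), radius 1/70
tracing a3 down its 2-map path: center (1/28, 4/7), radius 1/63

a1: center (-1/14, 13/28), radius 1/70; a2: center (1/2, -1/2), radius 1/6; a3: center (1/28, 4/7), radius 1/63


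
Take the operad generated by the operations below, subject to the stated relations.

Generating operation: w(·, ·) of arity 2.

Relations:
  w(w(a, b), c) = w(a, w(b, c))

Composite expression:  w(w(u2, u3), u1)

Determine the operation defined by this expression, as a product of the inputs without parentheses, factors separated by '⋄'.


u2 ⋄ u3 ⋄ u1

The w-tree's shape is irrelevant; the u-reading-order decides.
w(u2, u3) flattens to u2 ⋄ u3
w(w(u2, u3), u1) flattens to u2 ⋄ u3 ⋄ u1


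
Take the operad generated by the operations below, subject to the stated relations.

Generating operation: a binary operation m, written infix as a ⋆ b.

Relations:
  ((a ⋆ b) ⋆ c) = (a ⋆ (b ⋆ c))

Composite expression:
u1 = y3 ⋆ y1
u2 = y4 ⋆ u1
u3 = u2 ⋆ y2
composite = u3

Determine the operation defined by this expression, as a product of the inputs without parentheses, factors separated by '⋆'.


y4 ⋆ y3 ⋆ y1 ⋆ y2

Associativity of m dissolves the nesting; only the y-input order survives.
(y3 ⋆ y1) reduces to y3 ⋆ y1
(y4 ⋆ (y3 ⋆ y1)) reduces to y4 ⋆ y3 ⋆ y1
((y4 ⋆ (y3 ⋆ y1)) ⋆ y2) reduces to y4 ⋆ y3 ⋆ y1 ⋆ y2


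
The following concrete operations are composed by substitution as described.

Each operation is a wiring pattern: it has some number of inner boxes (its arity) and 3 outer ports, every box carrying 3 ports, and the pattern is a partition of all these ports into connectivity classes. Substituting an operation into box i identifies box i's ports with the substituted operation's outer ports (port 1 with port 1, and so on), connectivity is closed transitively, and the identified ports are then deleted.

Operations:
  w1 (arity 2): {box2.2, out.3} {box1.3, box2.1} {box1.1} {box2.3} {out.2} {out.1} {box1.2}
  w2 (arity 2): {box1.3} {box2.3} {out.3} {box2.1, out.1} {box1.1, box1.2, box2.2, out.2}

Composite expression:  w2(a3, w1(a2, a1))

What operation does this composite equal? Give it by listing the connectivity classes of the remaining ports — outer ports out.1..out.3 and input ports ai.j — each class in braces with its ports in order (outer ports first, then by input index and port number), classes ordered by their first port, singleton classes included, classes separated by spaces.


After gluing at w2, chains via deleted ports link the a-ports.
stage w1: inputs (a2, a1), connectivity {out.1} {out.2} {out.3, a1.2} {a1.1, a2.3} {a1.3} {a2.1} {a2.2}, out.j its boundary
stage w2: inputs (a3, a2, a1), connectivity {out.1} {out.2, a3.1, a3.2} {out.3} {a1.1, a2.3} {a1.2} {a1.3} {a2.1} {a2.2} {a3.3}, out.j its boundary

{out.1} {out.2, a3.1, a3.2} {out.3} {a1.1, a2.3} {a1.2} {a1.3} {a2.1} {a2.2} {a3.3}


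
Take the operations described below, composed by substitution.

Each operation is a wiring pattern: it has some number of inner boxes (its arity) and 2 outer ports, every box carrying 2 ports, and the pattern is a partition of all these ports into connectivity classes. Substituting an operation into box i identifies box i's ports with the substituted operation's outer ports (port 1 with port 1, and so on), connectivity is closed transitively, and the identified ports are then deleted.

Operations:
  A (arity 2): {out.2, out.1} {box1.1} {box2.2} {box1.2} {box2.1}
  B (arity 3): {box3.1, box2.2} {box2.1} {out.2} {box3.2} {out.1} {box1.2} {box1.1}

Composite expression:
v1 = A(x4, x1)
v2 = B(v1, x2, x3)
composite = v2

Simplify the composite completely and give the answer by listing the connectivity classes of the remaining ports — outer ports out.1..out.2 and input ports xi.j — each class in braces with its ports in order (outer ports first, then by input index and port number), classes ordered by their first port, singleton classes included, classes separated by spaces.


{out.1} {out.2} {x1.1} {x1.2} {x2.1} {x2.2, x3.1} {x3.2} {x4.1} {x4.2}

Treat the ports identified at B as solder joints: merge, then drop.
through A, on inputs (x4, x1): {out.1, out.2} {x1.1} {x1.2} {x4.1} {x4.2} (out.j = stage outer ports)
through B, on inputs (x4, x1, x2, x3): {out.1} {out.2} {x1.1} {x1.2} {x2.1} {x2.2, x3.1} {x3.2} {x4.1} {x4.2} (out.j = stage outer ports)


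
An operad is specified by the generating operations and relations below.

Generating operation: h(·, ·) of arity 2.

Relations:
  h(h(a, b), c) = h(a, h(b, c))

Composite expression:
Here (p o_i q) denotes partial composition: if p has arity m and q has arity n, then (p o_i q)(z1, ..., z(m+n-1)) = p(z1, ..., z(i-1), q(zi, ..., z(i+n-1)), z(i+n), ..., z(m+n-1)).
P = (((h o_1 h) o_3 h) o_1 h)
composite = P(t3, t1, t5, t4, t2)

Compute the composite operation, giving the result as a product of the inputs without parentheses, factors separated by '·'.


t3 · t1 · t5 · t4 · t2

Under associativity of h, the answer is the t's in reading order.
h(t3, t1) collapses to t3 · t1
h(h(t3, t1), t5) collapses to t3 · t1 · t5
h(t4, t2) collapses to t4 · t2
h(h(h(t3, t1), t5), h(t4, t2)) collapses to t3 · t1 · t5 · t4 · t2


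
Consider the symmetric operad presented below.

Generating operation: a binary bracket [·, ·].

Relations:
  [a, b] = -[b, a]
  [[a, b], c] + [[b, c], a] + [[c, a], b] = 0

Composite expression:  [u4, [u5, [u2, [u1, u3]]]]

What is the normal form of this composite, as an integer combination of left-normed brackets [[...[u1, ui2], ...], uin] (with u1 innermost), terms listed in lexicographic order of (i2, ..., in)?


-[[[[u1, u3], u2], u5], u4]

Skip Jacobi rewriting: expand, keep u1-initial words, read off terms.
Composite bracket: [u4, [u5, [u2, [u1, u3]]]]
Expanding via [a, b] = ab - ba: 16 signed words (2^4 = 16).
Keep just the words that open with u1:
  word u1u3u2u5u4 has sign -1, contributing -[[[[u1, u3], u2], u5], u4]


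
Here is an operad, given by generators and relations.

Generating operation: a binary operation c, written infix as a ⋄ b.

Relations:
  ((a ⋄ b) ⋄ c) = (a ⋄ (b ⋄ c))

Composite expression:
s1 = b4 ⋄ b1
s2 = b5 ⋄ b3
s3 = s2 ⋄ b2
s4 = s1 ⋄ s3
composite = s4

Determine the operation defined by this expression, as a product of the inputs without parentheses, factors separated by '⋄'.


Key point: c is associative — brackets drop, the b-order remains.
(b4 ⋄ b1) reduces to b4 ⋄ b1
(b5 ⋄ b3) reduces to b5 ⋄ b3
((b5 ⋄ b3) ⋄ b2) reduces to b5 ⋄ b3 ⋄ b2
((b4 ⋄ b1) ⋄ ((b5 ⋄ b3) ⋄ b2)) reduces to b4 ⋄ b1 ⋄ b5 ⋄ b3 ⋄ b2

b4 ⋄ b1 ⋄ b5 ⋄ b3 ⋄ b2


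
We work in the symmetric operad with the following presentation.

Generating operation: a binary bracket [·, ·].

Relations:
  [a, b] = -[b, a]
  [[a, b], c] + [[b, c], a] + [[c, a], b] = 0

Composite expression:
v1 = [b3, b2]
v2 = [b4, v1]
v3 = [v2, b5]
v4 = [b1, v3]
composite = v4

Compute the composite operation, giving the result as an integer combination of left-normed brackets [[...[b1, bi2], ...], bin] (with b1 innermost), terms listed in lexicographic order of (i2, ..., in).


A multilinear Lie element is pinned by b1-initial words (b1 innermost).
Composite bracket: [b1, [[b4, [b3, b2]], b5]]
Expanding via [a, b] = ab - ba: 16 signed words (2^4 = 16).
Coefficients come from the b1-initial words:
  b1b2b3b4b5 appears with sign +1, giving the term +[[[[b1, b2], b3], b4], b5]
  b1b3b2b4b5 appears with sign -1, giving the term -[[[[b1, b3], b2], b4], b5]
  b1b4b2b3b5 appears with sign -1, giving the term -[[[[b1, b4], b2], b3], b5]
  b1b4b3b2b5 appears with sign +1, giving the term +[[[[b1, b4], b3], b2], b5]
  b1b5b2b3b4 appears with sign -1, giving the term -[[[[b1, b5], b2], b3], b4]
  b1b5b3b2b4 appears with sign +1, giving the term +[[[[b1, b5], b3], b2], b4]
  b1b5b4b2b3 appears with sign +1, giving the term +[[[[b1, b5], b4], b2], b3]
  b1b5b4b3b2 appears with sign -1, giving the term -[[[[b1, b5], b4], b3], b2]

[[[[b1, b2], b3], b4], b5] - [[[[b1, b3], b2], b4], b5] - [[[[b1, b4], b2], b3], b5] + [[[[b1, b4], b3], b2], b5] - [[[[b1, b5], b2], b3], b4] + [[[[b1, b5], b3], b2], b4] + [[[[b1, b5], b4], b2], b3] - [[[[b1, b5], b4], b3], b2]


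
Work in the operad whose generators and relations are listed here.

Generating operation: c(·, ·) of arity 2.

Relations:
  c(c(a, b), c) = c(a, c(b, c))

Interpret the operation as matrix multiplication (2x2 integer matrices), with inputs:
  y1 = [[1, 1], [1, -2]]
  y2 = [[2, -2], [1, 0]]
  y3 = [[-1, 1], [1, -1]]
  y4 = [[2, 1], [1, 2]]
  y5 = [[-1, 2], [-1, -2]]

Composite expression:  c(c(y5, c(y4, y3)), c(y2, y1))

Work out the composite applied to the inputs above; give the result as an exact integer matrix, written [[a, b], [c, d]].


c(y4, y3) = [[-1, 1], [1, -1]]
c(y5, c(y4, y3)) = [[3, -3], [-1, 1]]
c(y2, y1) = [[0, 6], [1, 1]]
c(c(y5, c(y4, y3)), c(y2, y1)) = [[-3, 15], [1, -5]]

[[-3, 15], [1, -5]]


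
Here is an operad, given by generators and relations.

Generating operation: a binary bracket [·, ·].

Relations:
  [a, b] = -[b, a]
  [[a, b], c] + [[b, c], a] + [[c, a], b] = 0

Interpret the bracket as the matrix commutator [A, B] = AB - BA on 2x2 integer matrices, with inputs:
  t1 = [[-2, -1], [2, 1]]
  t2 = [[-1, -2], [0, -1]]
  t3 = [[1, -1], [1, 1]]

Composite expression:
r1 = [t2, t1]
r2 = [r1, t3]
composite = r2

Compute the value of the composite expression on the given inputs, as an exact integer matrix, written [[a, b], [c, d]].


[[-6, 8], [8, 6]]

[t2, t1] = [[-4, -6], [0, 4]]
[[t2, t1], t3] = [[-6, 8], [8, 6]]


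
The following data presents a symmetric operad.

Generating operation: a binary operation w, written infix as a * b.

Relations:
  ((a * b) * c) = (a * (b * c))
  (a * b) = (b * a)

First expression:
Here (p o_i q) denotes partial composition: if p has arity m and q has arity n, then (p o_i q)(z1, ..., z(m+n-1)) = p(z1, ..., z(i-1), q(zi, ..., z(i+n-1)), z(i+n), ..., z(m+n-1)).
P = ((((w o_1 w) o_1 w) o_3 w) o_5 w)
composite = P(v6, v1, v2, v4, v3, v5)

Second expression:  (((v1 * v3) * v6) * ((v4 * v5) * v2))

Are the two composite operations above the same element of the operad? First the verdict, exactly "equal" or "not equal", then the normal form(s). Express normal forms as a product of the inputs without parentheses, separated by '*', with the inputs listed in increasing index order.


The first composite normalizes to v1 * v2 * v3 * v4 * v5 * v6
The second composite normalizes to v1 * v2 * v3 * v4 * v5 * v6
The forms coincide; equal.

equal: each reduces to v1 * v2 * v3 * v4 * v5 * v6


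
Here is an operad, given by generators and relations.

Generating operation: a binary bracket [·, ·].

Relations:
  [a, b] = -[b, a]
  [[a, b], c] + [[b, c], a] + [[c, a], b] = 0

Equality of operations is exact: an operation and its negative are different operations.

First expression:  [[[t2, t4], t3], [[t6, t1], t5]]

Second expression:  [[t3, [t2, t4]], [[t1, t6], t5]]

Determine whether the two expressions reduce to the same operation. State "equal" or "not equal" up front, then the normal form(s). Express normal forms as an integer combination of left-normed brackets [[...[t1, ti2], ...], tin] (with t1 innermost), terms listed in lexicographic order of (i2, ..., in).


equal: each reduces to [[[[[t1, t6], t5], t2], t4], t3] - [[[[[t1, t6], t5], t3], t2], t4] + [[[[[t1, t6], t5], t3], t4], t2] - [[[[[t1, t6], t5], t4], t2], t3]


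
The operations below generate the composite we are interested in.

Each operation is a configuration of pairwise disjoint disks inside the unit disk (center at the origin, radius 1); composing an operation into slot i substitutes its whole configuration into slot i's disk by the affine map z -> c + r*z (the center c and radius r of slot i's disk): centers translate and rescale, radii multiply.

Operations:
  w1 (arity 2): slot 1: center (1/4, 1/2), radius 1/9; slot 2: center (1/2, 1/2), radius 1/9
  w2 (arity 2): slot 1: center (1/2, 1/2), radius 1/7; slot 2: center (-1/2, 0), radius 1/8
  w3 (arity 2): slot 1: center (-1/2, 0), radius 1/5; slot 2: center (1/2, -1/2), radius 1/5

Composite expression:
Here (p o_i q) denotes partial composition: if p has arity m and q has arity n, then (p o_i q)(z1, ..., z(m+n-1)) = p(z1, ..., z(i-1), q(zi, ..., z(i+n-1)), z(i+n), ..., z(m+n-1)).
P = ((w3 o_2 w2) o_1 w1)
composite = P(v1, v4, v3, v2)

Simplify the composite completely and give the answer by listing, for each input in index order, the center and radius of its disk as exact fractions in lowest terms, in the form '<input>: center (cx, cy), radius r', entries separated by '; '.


Follow each v-input down from w3: c' goes to c + r*c', radius to r*r'.
for v1, the 2-step affine chain lands on center (-9/20, 1/10), radius 1/45
for v4, the 2-step affine chain lands on center (-2/5, 1/10), radius 1/45
for v3, the 2-step affine chain lands on center (3/5, -2/5), radius 1/35
for v2, the 2-step affine chain lands on center (2/5, -1/2), radius 1/40

v1: center (-9/20, 1/10), radius 1/45; v2: center (2/5, -1/2), radius 1/40; v3: center (3/5, -2/5), radius 1/35; v4: center (-2/5, 1/10), radius 1/45
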